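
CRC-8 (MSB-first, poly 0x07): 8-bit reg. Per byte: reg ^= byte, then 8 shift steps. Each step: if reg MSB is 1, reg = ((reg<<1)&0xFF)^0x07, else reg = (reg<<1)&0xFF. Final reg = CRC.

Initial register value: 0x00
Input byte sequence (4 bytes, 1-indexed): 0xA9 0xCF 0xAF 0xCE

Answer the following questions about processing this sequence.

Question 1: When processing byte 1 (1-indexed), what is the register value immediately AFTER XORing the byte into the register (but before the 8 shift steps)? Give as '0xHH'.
Register before byte 1: 0x00
Byte 1: 0xA9
0x00 XOR 0xA9 = 0xA9

Answer: 0xA9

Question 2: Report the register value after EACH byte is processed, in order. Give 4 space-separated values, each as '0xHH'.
0x56 0xC6 0x18 0x2C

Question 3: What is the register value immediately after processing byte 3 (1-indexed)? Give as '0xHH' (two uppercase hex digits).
After byte 1 (0xA9): reg=0x56
After byte 2 (0xCF): reg=0xC6
After byte 3 (0xAF): reg=0x18

Answer: 0x18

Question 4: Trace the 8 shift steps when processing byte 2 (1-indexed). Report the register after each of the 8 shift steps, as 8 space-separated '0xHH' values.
After byte 1 (0xA9): reg=0x56
Register before byte 2: 0x56
After XOR with byte 0xCF: 0x99

Answer: 0x35 0x6A 0xD4 0xAF 0x59 0xB2 0x63 0xC6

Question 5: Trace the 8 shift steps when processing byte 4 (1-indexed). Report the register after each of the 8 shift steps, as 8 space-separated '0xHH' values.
After byte 1 (0xA9): reg=0x56
After byte 2 (0xCF): reg=0xC6
After byte 3 (0xAF): reg=0x18
Register before byte 4: 0x18
After XOR with byte 0xCE: 0xD6

Answer: 0xAB 0x51 0xA2 0x43 0x86 0x0B 0x16 0x2C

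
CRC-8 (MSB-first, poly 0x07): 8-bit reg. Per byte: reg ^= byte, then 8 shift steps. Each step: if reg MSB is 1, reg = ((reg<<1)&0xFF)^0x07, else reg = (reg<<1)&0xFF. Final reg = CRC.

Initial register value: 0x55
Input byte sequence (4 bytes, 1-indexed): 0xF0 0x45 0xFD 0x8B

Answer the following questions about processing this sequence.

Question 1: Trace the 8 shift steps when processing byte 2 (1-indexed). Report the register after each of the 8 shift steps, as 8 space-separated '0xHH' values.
After byte 1 (0xF0): reg=0x72
Register before byte 2: 0x72
After XOR with byte 0x45: 0x37

Answer: 0x6E 0xDC 0xBF 0x79 0xF2 0xE3 0xC1 0x85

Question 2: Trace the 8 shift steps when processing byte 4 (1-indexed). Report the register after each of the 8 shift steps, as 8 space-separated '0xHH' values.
After byte 1 (0xF0): reg=0x72
After byte 2 (0x45): reg=0x85
After byte 3 (0xFD): reg=0x6F
Register before byte 4: 0x6F
After XOR with byte 0x8B: 0xE4

Answer: 0xCF 0x99 0x35 0x6A 0xD4 0xAF 0x59 0xB2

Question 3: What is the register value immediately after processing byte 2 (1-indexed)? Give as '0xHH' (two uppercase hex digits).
After byte 1 (0xF0): reg=0x72
After byte 2 (0x45): reg=0x85

Answer: 0x85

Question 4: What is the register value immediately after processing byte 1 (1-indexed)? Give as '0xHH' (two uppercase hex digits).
After byte 1 (0xF0): reg=0x72

Answer: 0x72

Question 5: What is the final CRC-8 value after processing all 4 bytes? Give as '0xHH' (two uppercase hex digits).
After byte 1 (0xF0): reg=0x72
After byte 2 (0x45): reg=0x85
After byte 3 (0xFD): reg=0x6F
After byte 4 (0x8B): reg=0xB2

Answer: 0xB2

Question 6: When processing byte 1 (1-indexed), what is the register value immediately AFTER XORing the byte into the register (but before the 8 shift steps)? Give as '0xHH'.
Answer: 0xA5

Derivation:
Register before byte 1: 0x55
Byte 1: 0xF0
0x55 XOR 0xF0 = 0xA5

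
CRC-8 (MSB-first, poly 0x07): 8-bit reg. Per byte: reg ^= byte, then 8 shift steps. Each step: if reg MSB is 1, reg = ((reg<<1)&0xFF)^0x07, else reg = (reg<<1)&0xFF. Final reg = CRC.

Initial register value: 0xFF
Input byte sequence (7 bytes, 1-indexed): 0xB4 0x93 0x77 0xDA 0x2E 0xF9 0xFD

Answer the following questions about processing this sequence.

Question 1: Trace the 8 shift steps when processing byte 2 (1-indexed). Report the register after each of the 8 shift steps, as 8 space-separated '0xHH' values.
Answer: 0xCA 0x93 0x21 0x42 0x84 0x0F 0x1E 0x3C

Derivation:
After byte 1 (0xB4): reg=0xF6
Register before byte 2: 0xF6
After XOR with byte 0x93: 0x65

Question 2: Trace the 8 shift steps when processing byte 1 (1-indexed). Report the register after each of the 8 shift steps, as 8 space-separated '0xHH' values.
Register before byte 1: 0xFF
After XOR with byte 0xB4: 0x4B

Answer: 0x96 0x2B 0x56 0xAC 0x5F 0xBE 0x7B 0xF6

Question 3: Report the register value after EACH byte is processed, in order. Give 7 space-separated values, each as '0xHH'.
0xF6 0x3C 0xF6 0xC4 0x98 0x20 0x1D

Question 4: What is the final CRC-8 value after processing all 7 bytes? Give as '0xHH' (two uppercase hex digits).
After byte 1 (0xB4): reg=0xF6
After byte 2 (0x93): reg=0x3C
After byte 3 (0x77): reg=0xF6
After byte 4 (0xDA): reg=0xC4
After byte 5 (0x2E): reg=0x98
After byte 6 (0xF9): reg=0x20
After byte 7 (0xFD): reg=0x1D

Answer: 0x1D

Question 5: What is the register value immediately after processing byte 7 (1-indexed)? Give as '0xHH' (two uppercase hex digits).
Answer: 0x1D

Derivation:
After byte 1 (0xB4): reg=0xF6
After byte 2 (0x93): reg=0x3C
After byte 3 (0x77): reg=0xF6
After byte 4 (0xDA): reg=0xC4
After byte 5 (0x2E): reg=0x98
After byte 6 (0xF9): reg=0x20
After byte 7 (0xFD): reg=0x1D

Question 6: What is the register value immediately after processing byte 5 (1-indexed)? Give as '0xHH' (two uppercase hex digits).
Answer: 0x98

Derivation:
After byte 1 (0xB4): reg=0xF6
After byte 2 (0x93): reg=0x3C
After byte 3 (0x77): reg=0xF6
After byte 4 (0xDA): reg=0xC4
After byte 5 (0x2E): reg=0x98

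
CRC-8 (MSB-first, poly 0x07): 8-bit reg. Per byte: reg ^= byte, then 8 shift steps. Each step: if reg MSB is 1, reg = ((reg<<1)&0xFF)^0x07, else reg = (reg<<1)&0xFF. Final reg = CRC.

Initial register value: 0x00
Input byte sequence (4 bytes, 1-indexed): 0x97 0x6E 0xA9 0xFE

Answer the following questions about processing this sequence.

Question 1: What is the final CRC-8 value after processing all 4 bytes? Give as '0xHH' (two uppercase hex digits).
After byte 1 (0x97): reg=0xEC
After byte 2 (0x6E): reg=0x87
After byte 3 (0xA9): reg=0xCA
After byte 4 (0xFE): reg=0x8C

Answer: 0x8C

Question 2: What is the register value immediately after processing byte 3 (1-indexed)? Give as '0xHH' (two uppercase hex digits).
Answer: 0xCA

Derivation:
After byte 1 (0x97): reg=0xEC
After byte 2 (0x6E): reg=0x87
After byte 3 (0xA9): reg=0xCA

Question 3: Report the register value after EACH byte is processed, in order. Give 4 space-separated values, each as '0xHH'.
0xEC 0x87 0xCA 0x8C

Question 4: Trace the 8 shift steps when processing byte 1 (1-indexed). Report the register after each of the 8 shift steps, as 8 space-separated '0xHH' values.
Answer: 0x29 0x52 0xA4 0x4F 0x9E 0x3B 0x76 0xEC

Derivation:
Register before byte 1: 0x00
After XOR with byte 0x97: 0x97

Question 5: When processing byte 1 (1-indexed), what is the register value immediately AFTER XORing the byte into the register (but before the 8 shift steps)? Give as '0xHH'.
Answer: 0x97

Derivation:
Register before byte 1: 0x00
Byte 1: 0x97
0x00 XOR 0x97 = 0x97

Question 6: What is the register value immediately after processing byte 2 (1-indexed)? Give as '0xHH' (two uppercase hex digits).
After byte 1 (0x97): reg=0xEC
After byte 2 (0x6E): reg=0x87

Answer: 0x87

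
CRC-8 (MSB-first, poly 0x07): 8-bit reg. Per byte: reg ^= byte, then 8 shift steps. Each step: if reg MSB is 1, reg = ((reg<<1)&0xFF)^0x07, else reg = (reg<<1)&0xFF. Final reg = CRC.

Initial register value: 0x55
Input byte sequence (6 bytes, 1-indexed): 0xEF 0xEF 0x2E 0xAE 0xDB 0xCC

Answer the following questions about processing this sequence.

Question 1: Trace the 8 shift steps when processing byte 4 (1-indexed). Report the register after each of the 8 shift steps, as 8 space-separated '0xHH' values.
Answer: 0x15 0x2A 0x54 0xA8 0x57 0xAE 0x5B 0xB6

Derivation:
After byte 1 (0xEF): reg=0x2F
After byte 2 (0xEF): reg=0x4E
After byte 3 (0x2E): reg=0x27
Register before byte 4: 0x27
After XOR with byte 0xAE: 0x89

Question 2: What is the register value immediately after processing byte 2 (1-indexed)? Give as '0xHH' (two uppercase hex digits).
Answer: 0x4E

Derivation:
After byte 1 (0xEF): reg=0x2F
After byte 2 (0xEF): reg=0x4E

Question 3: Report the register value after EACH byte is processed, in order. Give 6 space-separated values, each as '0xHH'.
0x2F 0x4E 0x27 0xB6 0x04 0x76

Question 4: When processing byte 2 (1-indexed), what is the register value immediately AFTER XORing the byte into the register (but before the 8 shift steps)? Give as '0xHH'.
Answer: 0xC0

Derivation:
Register before byte 2: 0x2F
Byte 2: 0xEF
0x2F XOR 0xEF = 0xC0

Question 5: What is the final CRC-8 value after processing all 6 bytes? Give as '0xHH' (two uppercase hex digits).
Answer: 0x76

Derivation:
After byte 1 (0xEF): reg=0x2F
After byte 2 (0xEF): reg=0x4E
After byte 3 (0x2E): reg=0x27
After byte 4 (0xAE): reg=0xB6
After byte 5 (0xDB): reg=0x04
After byte 6 (0xCC): reg=0x76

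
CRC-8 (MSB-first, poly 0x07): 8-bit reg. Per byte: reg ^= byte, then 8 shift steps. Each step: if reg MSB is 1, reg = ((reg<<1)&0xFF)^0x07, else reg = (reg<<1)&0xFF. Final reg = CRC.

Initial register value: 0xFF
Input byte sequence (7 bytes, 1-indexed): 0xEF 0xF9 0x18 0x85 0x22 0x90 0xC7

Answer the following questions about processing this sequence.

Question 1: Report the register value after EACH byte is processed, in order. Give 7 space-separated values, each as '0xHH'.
0x70 0xB6 0x43 0x5C 0x7D 0x8D 0xF1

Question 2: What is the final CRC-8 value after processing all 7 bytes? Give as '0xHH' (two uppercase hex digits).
Answer: 0xF1

Derivation:
After byte 1 (0xEF): reg=0x70
After byte 2 (0xF9): reg=0xB6
After byte 3 (0x18): reg=0x43
After byte 4 (0x85): reg=0x5C
After byte 5 (0x22): reg=0x7D
After byte 6 (0x90): reg=0x8D
After byte 7 (0xC7): reg=0xF1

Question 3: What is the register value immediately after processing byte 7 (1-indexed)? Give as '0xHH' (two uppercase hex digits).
After byte 1 (0xEF): reg=0x70
After byte 2 (0xF9): reg=0xB6
After byte 3 (0x18): reg=0x43
After byte 4 (0x85): reg=0x5C
After byte 5 (0x22): reg=0x7D
After byte 6 (0x90): reg=0x8D
After byte 7 (0xC7): reg=0xF1

Answer: 0xF1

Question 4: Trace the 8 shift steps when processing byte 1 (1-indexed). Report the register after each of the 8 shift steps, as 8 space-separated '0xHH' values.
Answer: 0x20 0x40 0x80 0x07 0x0E 0x1C 0x38 0x70

Derivation:
Register before byte 1: 0xFF
After XOR with byte 0xEF: 0x10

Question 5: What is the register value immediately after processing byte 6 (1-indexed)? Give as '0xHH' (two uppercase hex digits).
Answer: 0x8D

Derivation:
After byte 1 (0xEF): reg=0x70
After byte 2 (0xF9): reg=0xB6
After byte 3 (0x18): reg=0x43
After byte 4 (0x85): reg=0x5C
After byte 5 (0x22): reg=0x7D
After byte 6 (0x90): reg=0x8D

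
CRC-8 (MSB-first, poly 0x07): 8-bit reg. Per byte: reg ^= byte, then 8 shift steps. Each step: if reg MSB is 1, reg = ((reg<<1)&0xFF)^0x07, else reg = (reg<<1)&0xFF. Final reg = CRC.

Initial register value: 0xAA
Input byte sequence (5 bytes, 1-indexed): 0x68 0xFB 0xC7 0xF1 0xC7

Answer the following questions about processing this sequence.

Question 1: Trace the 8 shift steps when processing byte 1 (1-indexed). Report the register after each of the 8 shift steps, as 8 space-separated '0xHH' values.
Answer: 0x83 0x01 0x02 0x04 0x08 0x10 0x20 0x40

Derivation:
Register before byte 1: 0xAA
After XOR with byte 0x68: 0xC2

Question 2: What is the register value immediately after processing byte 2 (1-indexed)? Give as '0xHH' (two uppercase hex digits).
Answer: 0x28

Derivation:
After byte 1 (0x68): reg=0x40
After byte 2 (0xFB): reg=0x28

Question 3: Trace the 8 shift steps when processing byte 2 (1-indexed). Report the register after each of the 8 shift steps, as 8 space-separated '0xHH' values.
Answer: 0x71 0xE2 0xC3 0x81 0x05 0x0A 0x14 0x28

Derivation:
After byte 1 (0x68): reg=0x40
Register before byte 2: 0x40
After XOR with byte 0xFB: 0xBB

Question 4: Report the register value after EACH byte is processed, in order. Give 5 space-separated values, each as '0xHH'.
0x40 0x28 0x83 0x59 0xD3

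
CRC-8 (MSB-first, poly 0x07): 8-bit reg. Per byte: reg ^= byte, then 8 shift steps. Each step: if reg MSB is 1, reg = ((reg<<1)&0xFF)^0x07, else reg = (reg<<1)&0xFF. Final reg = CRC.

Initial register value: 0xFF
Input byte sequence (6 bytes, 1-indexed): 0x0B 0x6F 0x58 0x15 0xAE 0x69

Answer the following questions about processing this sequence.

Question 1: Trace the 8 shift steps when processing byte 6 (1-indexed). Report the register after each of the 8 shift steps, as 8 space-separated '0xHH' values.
After byte 1 (0x0B): reg=0xC2
After byte 2 (0x6F): reg=0x4A
After byte 3 (0x58): reg=0x7E
After byte 4 (0x15): reg=0x16
After byte 5 (0xAE): reg=0x21
Register before byte 6: 0x21
After XOR with byte 0x69: 0x48

Answer: 0x90 0x27 0x4E 0x9C 0x3F 0x7E 0xFC 0xFF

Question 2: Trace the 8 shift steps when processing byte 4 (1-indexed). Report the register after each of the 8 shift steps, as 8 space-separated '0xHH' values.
After byte 1 (0x0B): reg=0xC2
After byte 2 (0x6F): reg=0x4A
After byte 3 (0x58): reg=0x7E
Register before byte 4: 0x7E
After XOR with byte 0x15: 0x6B

Answer: 0xD6 0xAB 0x51 0xA2 0x43 0x86 0x0B 0x16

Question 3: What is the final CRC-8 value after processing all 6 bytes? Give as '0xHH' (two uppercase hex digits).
Answer: 0xFF

Derivation:
After byte 1 (0x0B): reg=0xC2
After byte 2 (0x6F): reg=0x4A
After byte 3 (0x58): reg=0x7E
After byte 4 (0x15): reg=0x16
After byte 5 (0xAE): reg=0x21
After byte 6 (0x69): reg=0xFF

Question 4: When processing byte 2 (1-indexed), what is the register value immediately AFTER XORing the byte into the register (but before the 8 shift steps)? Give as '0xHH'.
Answer: 0xAD

Derivation:
Register before byte 2: 0xC2
Byte 2: 0x6F
0xC2 XOR 0x6F = 0xAD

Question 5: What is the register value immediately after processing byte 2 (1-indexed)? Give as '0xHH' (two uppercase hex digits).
After byte 1 (0x0B): reg=0xC2
After byte 2 (0x6F): reg=0x4A

Answer: 0x4A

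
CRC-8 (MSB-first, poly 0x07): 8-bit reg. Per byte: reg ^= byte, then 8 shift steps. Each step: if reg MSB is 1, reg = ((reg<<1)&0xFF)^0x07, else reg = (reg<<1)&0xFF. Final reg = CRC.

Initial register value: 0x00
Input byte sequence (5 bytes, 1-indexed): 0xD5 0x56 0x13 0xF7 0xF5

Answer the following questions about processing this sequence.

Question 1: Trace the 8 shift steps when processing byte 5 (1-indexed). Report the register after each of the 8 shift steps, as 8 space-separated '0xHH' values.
After byte 1 (0xD5): reg=0x25
After byte 2 (0x56): reg=0x5E
After byte 3 (0x13): reg=0xE4
After byte 4 (0xF7): reg=0x79
Register before byte 5: 0x79
After XOR with byte 0xF5: 0x8C

Answer: 0x1F 0x3E 0x7C 0xF8 0xF7 0xE9 0xD5 0xAD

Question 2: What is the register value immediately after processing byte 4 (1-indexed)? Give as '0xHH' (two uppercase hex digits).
Answer: 0x79

Derivation:
After byte 1 (0xD5): reg=0x25
After byte 2 (0x56): reg=0x5E
After byte 3 (0x13): reg=0xE4
After byte 4 (0xF7): reg=0x79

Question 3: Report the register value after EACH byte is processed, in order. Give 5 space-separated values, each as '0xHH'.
0x25 0x5E 0xE4 0x79 0xAD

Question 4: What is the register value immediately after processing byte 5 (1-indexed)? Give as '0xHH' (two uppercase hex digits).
Answer: 0xAD

Derivation:
After byte 1 (0xD5): reg=0x25
After byte 2 (0x56): reg=0x5E
After byte 3 (0x13): reg=0xE4
After byte 4 (0xF7): reg=0x79
After byte 5 (0xF5): reg=0xAD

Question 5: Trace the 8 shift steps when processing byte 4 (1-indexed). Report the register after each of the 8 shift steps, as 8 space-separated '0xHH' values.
Answer: 0x26 0x4C 0x98 0x37 0x6E 0xDC 0xBF 0x79

Derivation:
After byte 1 (0xD5): reg=0x25
After byte 2 (0x56): reg=0x5E
After byte 3 (0x13): reg=0xE4
Register before byte 4: 0xE4
After XOR with byte 0xF7: 0x13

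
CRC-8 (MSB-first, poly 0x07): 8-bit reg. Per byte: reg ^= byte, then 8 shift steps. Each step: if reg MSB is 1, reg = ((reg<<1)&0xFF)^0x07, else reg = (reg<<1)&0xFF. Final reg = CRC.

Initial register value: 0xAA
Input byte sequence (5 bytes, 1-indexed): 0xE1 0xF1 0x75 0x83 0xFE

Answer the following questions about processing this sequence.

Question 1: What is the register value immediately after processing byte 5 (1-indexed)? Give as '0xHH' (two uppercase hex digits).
After byte 1 (0xE1): reg=0xF6
After byte 2 (0xF1): reg=0x15
After byte 3 (0x75): reg=0x27
After byte 4 (0x83): reg=0x75
After byte 5 (0xFE): reg=0xB8

Answer: 0xB8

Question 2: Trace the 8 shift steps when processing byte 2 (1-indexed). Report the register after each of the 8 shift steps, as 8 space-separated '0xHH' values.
After byte 1 (0xE1): reg=0xF6
Register before byte 2: 0xF6
After XOR with byte 0xF1: 0x07

Answer: 0x0E 0x1C 0x38 0x70 0xE0 0xC7 0x89 0x15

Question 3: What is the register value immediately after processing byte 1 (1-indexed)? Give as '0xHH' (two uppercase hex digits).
Answer: 0xF6

Derivation:
After byte 1 (0xE1): reg=0xF6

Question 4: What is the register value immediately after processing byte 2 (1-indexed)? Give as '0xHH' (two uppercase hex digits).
Answer: 0x15

Derivation:
After byte 1 (0xE1): reg=0xF6
After byte 2 (0xF1): reg=0x15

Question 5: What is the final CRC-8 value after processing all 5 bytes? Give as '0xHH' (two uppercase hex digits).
Answer: 0xB8

Derivation:
After byte 1 (0xE1): reg=0xF6
After byte 2 (0xF1): reg=0x15
After byte 3 (0x75): reg=0x27
After byte 4 (0x83): reg=0x75
After byte 5 (0xFE): reg=0xB8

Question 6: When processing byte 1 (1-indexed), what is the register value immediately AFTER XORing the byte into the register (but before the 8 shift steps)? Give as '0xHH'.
Register before byte 1: 0xAA
Byte 1: 0xE1
0xAA XOR 0xE1 = 0x4B

Answer: 0x4B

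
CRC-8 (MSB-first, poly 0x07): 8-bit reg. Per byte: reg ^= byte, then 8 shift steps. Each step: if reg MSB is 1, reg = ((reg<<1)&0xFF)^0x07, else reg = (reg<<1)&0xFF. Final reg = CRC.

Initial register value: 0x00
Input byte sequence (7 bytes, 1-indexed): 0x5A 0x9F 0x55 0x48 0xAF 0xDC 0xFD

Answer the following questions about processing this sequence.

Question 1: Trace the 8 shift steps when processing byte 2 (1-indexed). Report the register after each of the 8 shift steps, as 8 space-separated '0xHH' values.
Answer: 0x3C 0x78 0xF0 0xE7 0xC9 0x95 0x2D 0x5A

Derivation:
After byte 1 (0x5A): reg=0x81
Register before byte 2: 0x81
After XOR with byte 0x9F: 0x1E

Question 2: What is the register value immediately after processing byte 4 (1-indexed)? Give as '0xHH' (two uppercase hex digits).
Answer: 0x3C

Derivation:
After byte 1 (0x5A): reg=0x81
After byte 2 (0x9F): reg=0x5A
After byte 3 (0x55): reg=0x2D
After byte 4 (0x48): reg=0x3C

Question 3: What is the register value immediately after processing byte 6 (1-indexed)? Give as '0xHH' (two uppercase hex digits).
After byte 1 (0x5A): reg=0x81
After byte 2 (0x9F): reg=0x5A
After byte 3 (0x55): reg=0x2D
After byte 4 (0x48): reg=0x3C
After byte 5 (0xAF): reg=0xF0
After byte 6 (0xDC): reg=0xC4

Answer: 0xC4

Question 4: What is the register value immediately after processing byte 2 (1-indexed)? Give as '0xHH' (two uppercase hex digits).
After byte 1 (0x5A): reg=0x81
After byte 2 (0x9F): reg=0x5A

Answer: 0x5A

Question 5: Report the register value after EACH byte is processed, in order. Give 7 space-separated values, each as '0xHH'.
0x81 0x5A 0x2D 0x3C 0xF0 0xC4 0xAF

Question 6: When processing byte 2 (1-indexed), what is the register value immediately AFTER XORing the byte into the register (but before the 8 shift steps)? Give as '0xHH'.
Register before byte 2: 0x81
Byte 2: 0x9F
0x81 XOR 0x9F = 0x1E

Answer: 0x1E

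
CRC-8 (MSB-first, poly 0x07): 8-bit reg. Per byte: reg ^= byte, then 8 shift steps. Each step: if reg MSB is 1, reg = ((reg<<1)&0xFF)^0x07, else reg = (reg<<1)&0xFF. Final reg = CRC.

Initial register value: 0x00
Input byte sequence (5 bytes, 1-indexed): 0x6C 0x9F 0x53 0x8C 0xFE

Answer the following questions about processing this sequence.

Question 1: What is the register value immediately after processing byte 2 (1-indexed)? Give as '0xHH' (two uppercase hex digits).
After byte 1 (0x6C): reg=0x03
After byte 2 (0x9F): reg=0xDD

Answer: 0xDD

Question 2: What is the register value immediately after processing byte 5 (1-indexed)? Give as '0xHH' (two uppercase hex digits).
After byte 1 (0x6C): reg=0x03
After byte 2 (0x9F): reg=0xDD
After byte 3 (0x53): reg=0xA3
After byte 4 (0x8C): reg=0xCD
After byte 5 (0xFE): reg=0x99

Answer: 0x99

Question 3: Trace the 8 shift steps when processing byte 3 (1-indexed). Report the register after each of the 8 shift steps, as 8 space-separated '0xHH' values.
After byte 1 (0x6C): reg=0x03
After byte 2 (0x9F): reg=0xDD
Register before byte 3: 0xDD
After XOR with byte 0x53: 0x8E

Answer: 0x1B 0x36 0x6C 0xD8 0xB7 0x69 0xD2 0xA3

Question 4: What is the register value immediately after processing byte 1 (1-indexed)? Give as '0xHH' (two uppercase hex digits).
Answer: 0x03

Derivation:
After byte 1 (0x6C): reg=0x03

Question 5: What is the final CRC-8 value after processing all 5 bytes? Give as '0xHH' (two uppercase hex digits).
Answer: 0x99

Derivation:
After byte 1 (0x6C): reg=0x03
After byte 2 (0x9F): reg=0xDD
After byte 3 (0x53): reg=0xA3
After byte 4 (0x8C): reg=0xCD
After byte 5 (0xFE): reg=0x99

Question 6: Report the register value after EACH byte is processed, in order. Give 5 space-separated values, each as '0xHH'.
0x03 0xDD 0xA3 0xCD 0x99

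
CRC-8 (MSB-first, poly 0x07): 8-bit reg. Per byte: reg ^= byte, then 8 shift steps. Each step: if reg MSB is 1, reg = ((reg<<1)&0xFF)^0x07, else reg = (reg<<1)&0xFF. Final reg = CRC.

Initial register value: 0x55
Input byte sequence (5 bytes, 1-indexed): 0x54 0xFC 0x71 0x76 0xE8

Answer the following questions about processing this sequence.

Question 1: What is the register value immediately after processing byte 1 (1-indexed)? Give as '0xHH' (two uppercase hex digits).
After byte 1 (0x54): reg=0x07

Answer: 0x07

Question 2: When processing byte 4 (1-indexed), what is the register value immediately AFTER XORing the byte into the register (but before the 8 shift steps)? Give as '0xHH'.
Answer: 0xA5

Derivation:
Register before byte 4: 0xD3
Byte 4: 0x76
0xD3 XOR 0x76 = 0xA5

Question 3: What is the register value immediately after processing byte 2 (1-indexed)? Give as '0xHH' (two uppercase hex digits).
Answer: 0xEF

Derivation:
After byte 1 (0x54): reg=0x07
After byte 2 (0xFC): reg=0xEF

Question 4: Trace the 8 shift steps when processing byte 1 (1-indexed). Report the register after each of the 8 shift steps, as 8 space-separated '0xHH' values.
Answer: 0x02 0x04 0x08 0x10 0x20 0x40 0x80 0x07

Derivation:
Register before byte 1: 0x55
After XOR with byte 0x54: 0x01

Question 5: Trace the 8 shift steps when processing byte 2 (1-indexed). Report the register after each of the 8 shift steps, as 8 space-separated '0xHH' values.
After byte 1 (0x54): reg=0x07
Register before byte 2: 0x07
After XOR with byte 0xFC: 0xFB

Answer: 0xF1 0xE5 0xCD 0x9D 0x3D 0x7A 0xF4 0xEF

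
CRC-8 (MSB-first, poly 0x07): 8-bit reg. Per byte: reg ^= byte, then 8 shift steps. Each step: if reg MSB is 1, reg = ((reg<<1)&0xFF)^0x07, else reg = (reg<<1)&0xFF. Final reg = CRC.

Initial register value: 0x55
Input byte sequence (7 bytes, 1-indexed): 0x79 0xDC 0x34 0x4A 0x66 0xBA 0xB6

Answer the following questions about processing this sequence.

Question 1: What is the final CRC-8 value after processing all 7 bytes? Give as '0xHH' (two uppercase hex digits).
After byte 1 (0x79): reg=0xC4
After byte 2 (0xDC): reg=0x48
After byte 3 (0x34): reg=0x73
After byte 4 (0x4A): reg=0xAF
After byte 5 (0x66): reg=0x71
After byte 6 (0xBA): reg=0x7F
After byte 7 (0xB6): reg=0x71

Answer: 0x71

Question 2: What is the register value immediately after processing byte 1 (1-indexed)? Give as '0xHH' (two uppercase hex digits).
After byte 1 (0x79): reg=0xC4

Answer: 0xC4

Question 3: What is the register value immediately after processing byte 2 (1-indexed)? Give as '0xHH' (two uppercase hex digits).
Answer: 0x48

Derivation:
After byte 1 (0x79): reg=0xC4
After byte 2 (0xDC): reg=0x48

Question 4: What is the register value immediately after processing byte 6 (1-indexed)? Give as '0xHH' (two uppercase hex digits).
Answer: 0x7F

Derivation:
After byte 1 (0x79): reg=0xC4
After byte 2 (0xDC): reg=0x48
After byte 3 (0x34): reg=0x73
After byte 4 (0x4A): reg=0xAF
After byte 5 (0x66): reg=0x71
After byte 6 (0xBA): reg=0x7F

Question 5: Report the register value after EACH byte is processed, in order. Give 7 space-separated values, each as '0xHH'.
0xC4 0x48 0x73 0xAF 0x71 0x7F 0x71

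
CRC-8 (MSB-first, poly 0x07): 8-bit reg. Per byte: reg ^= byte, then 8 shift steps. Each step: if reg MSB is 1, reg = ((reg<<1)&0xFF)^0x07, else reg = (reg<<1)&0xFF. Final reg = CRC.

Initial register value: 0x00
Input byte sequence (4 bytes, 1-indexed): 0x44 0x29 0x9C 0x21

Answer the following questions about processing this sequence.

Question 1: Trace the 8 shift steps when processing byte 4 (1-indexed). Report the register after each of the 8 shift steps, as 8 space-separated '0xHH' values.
Answer: 0x83 0x01 0x02 0x04 0x08 0x10 0x20 0x40

Derivation:
After byte 1 (0x44): reg=0xDB
After byte 2 (0x29): reg=0xD0
After byte 3 (0x9C): reg=0xE3
Register before byte 4: 0xE3
After XOR with byte 0x21: 0xC2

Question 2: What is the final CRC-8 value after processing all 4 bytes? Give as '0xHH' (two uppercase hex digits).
After byte 1 (0x44): reg=0xDB
After byte 2 (0x29): reg=0xD0
After byte 3 (0x9C): reg=0xE3
After byte 4 (0x21): reg=0x40

Answer: 0x40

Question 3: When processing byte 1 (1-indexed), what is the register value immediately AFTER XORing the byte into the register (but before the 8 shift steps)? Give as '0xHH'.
Register before byte 1: 0x00
Byte 1: 0x44
0x00 XOR 0x44 = 0x44

Answer: 0x44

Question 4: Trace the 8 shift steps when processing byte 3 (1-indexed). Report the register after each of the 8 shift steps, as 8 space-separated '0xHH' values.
After byte 1 (0x44): reg=0xDB
After byte 2 (0x29): reg=0xD0
Register before byte 3: 0xD0
After XOR with byte 0x9C: 0x4C

Answer: 0x98 0x37 0x6E 0xDC 0xBF 0x79 0xF2 0xE3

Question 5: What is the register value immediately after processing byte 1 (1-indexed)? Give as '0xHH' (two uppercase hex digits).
Answer: 0xDB

Derivation:
After byte 1 (0x44): reg=0xDB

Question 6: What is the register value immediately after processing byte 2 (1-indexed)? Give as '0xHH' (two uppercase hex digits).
After byte 1 (0x44): reg=0xDB
After byte 2 (0x29): reg=0xD0

Answer: 0xD0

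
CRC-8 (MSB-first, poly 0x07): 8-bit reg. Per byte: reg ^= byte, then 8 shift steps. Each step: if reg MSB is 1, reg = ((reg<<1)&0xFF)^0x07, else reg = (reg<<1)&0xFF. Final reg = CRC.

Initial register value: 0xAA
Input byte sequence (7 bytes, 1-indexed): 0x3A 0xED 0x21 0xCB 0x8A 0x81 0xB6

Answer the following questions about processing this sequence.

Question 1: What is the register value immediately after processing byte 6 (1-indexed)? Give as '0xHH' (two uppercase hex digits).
Answer: 0xBE

Derivation:
After byte 1 (0x3A): reg=0xF9
After byte 2 (0xED): reg=0x6C
After byte 3 (0x21): reg=0xE4
After byte 4 (0xCB): reg=0xCD
After byte 5 (0x8A): reg=0xD2
After byte 6 (0x81): reg=0xBE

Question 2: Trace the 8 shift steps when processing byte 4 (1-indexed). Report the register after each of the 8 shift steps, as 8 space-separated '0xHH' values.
Answer: 0x5E 0xBC 0x7F 0xFE 0xFB 0xF1 0xE5 0xCD

Derivation:
After byte 1 (0x3A): reg=0xF9
After byte 2 (0xED): reg=0x6C
After byte 3 (0x21): reg=0xE4
Register before byte 4: 0xE4
After XOR with byte 0xCB: 0x2F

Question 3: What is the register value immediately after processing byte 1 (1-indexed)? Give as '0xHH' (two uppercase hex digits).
After byte 1 (0x3A): reg=0xF9

Answer: 0xF9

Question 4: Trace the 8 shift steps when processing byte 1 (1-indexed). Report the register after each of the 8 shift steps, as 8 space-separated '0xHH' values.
Register before byte 1: 0xAA
After XOR with byte 0x3A: 0x90

Answer: 0x27 0x4E 0x9C 0x3F 0x7E 0xFC 0xFF 0xF9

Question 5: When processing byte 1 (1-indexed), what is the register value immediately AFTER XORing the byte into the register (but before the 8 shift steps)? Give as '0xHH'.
Answer: 0x90

Derivation:
Register before byte 1: 0xAA
Byte 1: 0x3A
0xAA XOR 0x3A = 0x90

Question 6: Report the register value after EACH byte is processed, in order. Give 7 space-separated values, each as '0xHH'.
0xF9 0x6C 0xE4 0xCD 0xD2 0xBE 0x38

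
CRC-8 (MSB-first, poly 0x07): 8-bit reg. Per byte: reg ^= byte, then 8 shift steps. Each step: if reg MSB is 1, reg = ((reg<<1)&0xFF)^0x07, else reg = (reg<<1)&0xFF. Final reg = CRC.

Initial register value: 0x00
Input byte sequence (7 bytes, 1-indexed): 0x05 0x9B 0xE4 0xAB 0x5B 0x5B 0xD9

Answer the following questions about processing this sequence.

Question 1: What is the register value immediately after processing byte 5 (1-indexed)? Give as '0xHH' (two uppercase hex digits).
After byte 1 (0x05): reg=0x1B
After byte 2 (0x9B): reg=0x89
After byte 3 (0xE4): reg=0x04
After byte 4 (0xAB): reg=0x44
After byte 5 (0x5B): reg=0x5D

Answer: 0x5D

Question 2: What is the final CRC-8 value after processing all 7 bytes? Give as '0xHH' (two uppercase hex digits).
Answer: 0x7F

Derivation:
After byte 1 (0x05): reg=0x1B
After byte 2 (0x9B): reg=0x89
After byte 3 (0xE4): reg=0x04
After byte 4 (0xAB): reg=0x44
After byte 5 (0x5B): reg=0x5D
After byte 6 (0x5B): reg=0x12
After byte 7 (0xD9): reg=0x7F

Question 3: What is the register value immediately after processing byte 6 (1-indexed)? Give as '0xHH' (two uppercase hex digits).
After byte 1 (0x05): reg=0x1B
After byte 2 (0x9B): reg=0x89
After byte 3 (0xE4): reg=0x04
After byte 4 (0xAB): reg=0x44
After byte 5 (0x5B): reg=0x5D
After byte 6 (0x5B): reg=0x12

Answer: 0x12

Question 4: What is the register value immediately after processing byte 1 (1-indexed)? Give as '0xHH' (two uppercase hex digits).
After byte 1 (0x05): reg=0x1B

Answer: 0x1B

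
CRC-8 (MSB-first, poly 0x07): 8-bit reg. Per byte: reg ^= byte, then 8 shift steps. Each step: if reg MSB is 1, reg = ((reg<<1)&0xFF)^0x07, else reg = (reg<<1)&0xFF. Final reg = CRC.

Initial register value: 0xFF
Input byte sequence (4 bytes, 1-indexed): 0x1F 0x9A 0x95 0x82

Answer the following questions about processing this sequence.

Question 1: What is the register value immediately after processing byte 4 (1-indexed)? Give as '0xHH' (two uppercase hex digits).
Answer: 0x6D

Derivation:
After byte 1 (0x1F): reg=0xAE
After byte 2 (0x9A): reg=0x8C
After byte 3 (0x95): reg=0x4F
After byte 4 (0x82): reg=0x6D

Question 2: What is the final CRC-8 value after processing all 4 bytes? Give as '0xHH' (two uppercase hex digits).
Answer: 0x6D

Derivation:
After byte 1 (0x1F): reg=0xAE
After byte 2 (0x9A): reg=0x8C
After byte 3 (0x95): reg=0x4F
After byte 4 (0x82): reg=0x6D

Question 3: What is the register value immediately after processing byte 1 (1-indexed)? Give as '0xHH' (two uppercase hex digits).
Answer: 0xAE

Derivation:
After byte 1 (0x1F): reg=0xAE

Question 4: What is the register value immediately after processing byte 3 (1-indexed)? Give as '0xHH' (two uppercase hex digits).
After byte 1 (0x1F): reg=0xAE
After byte 2 (0x9A): reg=0x8C
After byte 3 (0x95): reg=0x4F

Answer: 0x4F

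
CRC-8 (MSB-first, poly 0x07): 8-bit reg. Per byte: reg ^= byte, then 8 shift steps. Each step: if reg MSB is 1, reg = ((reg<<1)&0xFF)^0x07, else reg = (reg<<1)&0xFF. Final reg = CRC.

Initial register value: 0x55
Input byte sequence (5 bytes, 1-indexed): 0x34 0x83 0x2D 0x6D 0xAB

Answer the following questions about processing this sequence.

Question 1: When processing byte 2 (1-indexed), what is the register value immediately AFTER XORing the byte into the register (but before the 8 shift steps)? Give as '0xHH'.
Register before byte 2: 0x20
Byte 2: 0x83
0x20 XOR 0x83 = 0xA3

Answer: 0xA3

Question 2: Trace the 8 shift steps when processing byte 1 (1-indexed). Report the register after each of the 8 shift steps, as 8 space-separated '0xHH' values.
Register before byte 1: 0x55
After XOR with byte 0x34: 0x61

Answer: 0xC2 0x83 0x01 0x02 0x04 0x08 0x10 0x20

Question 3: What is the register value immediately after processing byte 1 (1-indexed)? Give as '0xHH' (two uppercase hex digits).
Answer: 0x20

Derivation:
After byte 1 (0x34): reg=0x20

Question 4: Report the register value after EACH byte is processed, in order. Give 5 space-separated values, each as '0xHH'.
0x20 0x60 0xE4 0xB6 0x53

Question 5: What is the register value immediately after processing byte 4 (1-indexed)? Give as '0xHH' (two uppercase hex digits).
Answer: 0xB6

Derivation:
After byte 1 (0x34): reg=0x20
After byte 2 (0x83): reg=0x60
After byte 3 (0x2D): reg=0xE4
After byte 4 (0x6D): reg=0xB6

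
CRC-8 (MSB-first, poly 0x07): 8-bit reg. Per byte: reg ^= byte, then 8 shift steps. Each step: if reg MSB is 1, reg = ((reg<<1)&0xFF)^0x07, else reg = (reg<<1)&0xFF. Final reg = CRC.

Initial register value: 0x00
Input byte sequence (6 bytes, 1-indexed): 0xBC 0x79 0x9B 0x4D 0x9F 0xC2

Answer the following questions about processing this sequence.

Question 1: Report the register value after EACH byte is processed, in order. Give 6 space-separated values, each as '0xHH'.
0x3D 0xDB 0xC7 0xBF 0xE0 0xEE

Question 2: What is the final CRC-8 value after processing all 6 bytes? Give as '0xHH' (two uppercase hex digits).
After byte 1 (0xBC): reg=0x3D
After byte 2 (0x79): reg=0xDB
After byte 3 (0x9B): reg=0xC7
After byte 4 (0x4D): reg=0xBF
After byte 5 (0x9F): reg=0xE0
After byte 6 (0xC2): reg=0xEE

Answer: 0xEE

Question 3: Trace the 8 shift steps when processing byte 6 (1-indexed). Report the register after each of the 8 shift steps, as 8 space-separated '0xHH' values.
Answer: 0x44 0x88 0x17 0x2E 0x5C 0xB8 0x77 0xEE

Derivation:
After byte 1 (0xBC): reg=0x3D
After byte 2 (0x79): reg=0xDB
After byte 3 (0x9B): reg=0xC7
After byte 4 (0x4D): reg=0xBF
After byte 5 (0x9F): reg=0xE0
Register before byte 6: 0xE0
After XOR with byte 0xC2: 0x22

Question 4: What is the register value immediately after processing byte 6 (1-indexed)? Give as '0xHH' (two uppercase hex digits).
Answer: 0xEE

Derivation:
After byte 1 (0xBC): reg=0x3D
After byte 2 (0x79): reg=0xDB
After byte 3 (0x9B): reg=0xC7
After byte 4 (0x4D): reg=0xBF
After byte 5 (0x9F): reg=0xE0
After byte 6 (0xC2): reg=0xEE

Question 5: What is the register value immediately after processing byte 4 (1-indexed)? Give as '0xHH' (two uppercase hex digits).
Answer: 0xBF

Derivation:
After byte 1 (0xBC): reg=0x3D
After byte 2 (0x79): reg=0xDB
After byte 3 (0x9B): reg=0xC7
After byte 4 (0x4D): reg=0xBF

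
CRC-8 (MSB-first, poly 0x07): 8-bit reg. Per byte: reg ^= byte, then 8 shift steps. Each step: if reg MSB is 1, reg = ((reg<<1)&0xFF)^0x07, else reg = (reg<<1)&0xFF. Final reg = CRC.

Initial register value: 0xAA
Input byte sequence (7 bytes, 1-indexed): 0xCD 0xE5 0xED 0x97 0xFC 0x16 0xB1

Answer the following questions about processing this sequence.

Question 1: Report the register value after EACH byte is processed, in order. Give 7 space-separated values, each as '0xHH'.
0x32 0x2B 0x5C 0x7F 0x80 0xEB 0x81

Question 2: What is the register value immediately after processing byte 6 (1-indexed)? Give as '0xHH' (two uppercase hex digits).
After byte 1 (0xCD): reg=0x32
After byte 2 (0xE5): reg=0x2B
After byte 3 (0xED): reg=0x5C
After byte 4 (0x97): reg=0x7F
After byte 5 (0xFC): reg=0x80
After byte 6 (0x16): reg=0xEB

Answer: 0xEB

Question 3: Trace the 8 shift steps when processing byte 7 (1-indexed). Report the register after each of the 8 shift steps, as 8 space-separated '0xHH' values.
After byte 1 (0xCD): reg=0x32
After byte 2 (0xE5): reg=0x2B
After byte 3 (0xED): reg=0x5C
After byte 4 (0x97): reg=0x7F
After byte 5 (0xFC): reg=0x80
After byte 6 (0x16): reg=0xEB
Register before byte 7: 0xEB
After XOR with byte 0xB1: 0x5A

Answer: 0xB4 0x6F 0xDE 0xBB 0x71 0xE2 0xC3 0x81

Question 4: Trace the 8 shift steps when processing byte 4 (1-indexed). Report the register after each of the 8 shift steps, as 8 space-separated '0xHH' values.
Answer: 0x91 0x25 0x4A 0x94 0x2F 0x5E 0xBC 0x7F

Derivation:
After byte 1 (0xCD): reg=0x32
After byte 2 (0xE5): reg=0x2B
After byte 3 (0xED): reg=0x5C
Register before byte 4: 0x5C
After XOR with byte 0x97: 0xCB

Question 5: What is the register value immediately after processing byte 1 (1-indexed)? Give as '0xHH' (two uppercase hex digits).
After byte 1 (0xCD): reg=0x32

Answer: 0x32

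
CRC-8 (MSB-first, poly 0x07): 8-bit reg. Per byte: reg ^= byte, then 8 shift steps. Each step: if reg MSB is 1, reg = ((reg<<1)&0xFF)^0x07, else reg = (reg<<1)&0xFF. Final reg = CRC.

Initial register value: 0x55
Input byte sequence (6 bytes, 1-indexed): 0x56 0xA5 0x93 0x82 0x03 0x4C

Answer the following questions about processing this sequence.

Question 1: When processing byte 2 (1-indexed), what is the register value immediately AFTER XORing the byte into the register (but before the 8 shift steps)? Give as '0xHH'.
Register before byte 2: 0x09
Byte 2: 0xA5
0x09 XOR 0xA5 = 0xAC

Answer: 0xAC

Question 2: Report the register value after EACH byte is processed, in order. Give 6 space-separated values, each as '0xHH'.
0x09 0x4D 0x14 0xEB 0x96 0x08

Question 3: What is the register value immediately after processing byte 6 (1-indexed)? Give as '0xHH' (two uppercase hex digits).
After byte 1 (0x56): reg=0x09
After byte 2 (0xA5): reg=0x4D
After byte 3 (0x93): reg=0x14
After byte 4 (0x82): reg=0xEB
After byte 5 (0x03): reg=0x96
After byte 6 (0x4C): reg=0x08

Answer: 0x08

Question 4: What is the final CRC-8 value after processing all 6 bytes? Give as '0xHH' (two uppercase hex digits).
After byte 1 (0x56): reg=0x09
After byte 2 (0xA5): reg=0x4D
After byte 3 (0x93): reg=0x14
After byte 4 (0x82): reg=0xEB
After byte 5 (0x03): reg=0x96
After byte 6 (0x4C): reg=0x08

Answer: 0x08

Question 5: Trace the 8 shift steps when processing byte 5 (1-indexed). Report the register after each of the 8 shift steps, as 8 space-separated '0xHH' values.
After byte 1 (0x56): reg=0x09
After byte 2 (0xA5): reg=0x4D
After byte 3 (0x93): reg=0x14
After byte 4 (0x82): reg=0xEB
Register before byte 5: 0xEB
After XOR with byte 0x03: 0xE8

Answer: 0xD7 0xA9 0x55 0xAA 0x53 0xA6 0x4B 0x96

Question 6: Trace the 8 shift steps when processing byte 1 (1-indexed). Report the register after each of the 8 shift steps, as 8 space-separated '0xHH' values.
Register before byte 1: 0x55
After XOR with byte 0x56: 0x03

Answer: 0x06 0x0C 0x18 0x30 0x60 0xC0 0x87 0x09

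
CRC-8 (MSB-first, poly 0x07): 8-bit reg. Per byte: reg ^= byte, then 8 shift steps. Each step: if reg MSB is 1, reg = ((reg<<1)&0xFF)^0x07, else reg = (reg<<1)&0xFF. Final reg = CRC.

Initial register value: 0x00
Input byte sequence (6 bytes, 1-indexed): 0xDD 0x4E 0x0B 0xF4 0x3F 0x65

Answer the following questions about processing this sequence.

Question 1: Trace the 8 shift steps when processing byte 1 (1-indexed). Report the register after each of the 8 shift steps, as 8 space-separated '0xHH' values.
Register before byte 1: 0x00
After XOR with byte 0xDD: 0xDD

Answer: 0xBD 0x7D 0xFA 0xF3 0xE1 0xC5 0x8D 0x1D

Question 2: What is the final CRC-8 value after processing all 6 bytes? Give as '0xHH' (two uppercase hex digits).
After byte 1 (0xDD): reg=0x1D
After byte 2 (0x4E): reg=0xBE
After byte 3 (0x0B): reg=0x02
After byte 4 (0xF4): reg=0xCC
After byte 5 (0x3F): reg=0xD7
After byte 6 (0x65): reg=0x17

Answer: 0x17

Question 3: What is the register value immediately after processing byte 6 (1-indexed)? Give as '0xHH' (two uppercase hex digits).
After byte 1 (0xDD): reg=0x1D
After byte 2 (0x4E): reg=0xBE
After byte 3 (0x0B): reg=0x02
After byte 4 (0xF4): reg=0xCC
After byte 5 (0x3F): reg=0xD7
After byte 6 (0x65): reg=0x17

Answer: 0x17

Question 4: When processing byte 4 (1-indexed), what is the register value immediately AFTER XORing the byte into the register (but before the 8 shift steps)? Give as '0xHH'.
Answer: 0xF6

Derivation:
Register before byte 4: 0x02
Byte 4: 0xF4
0x02 XOR 0xF4 = 0xF6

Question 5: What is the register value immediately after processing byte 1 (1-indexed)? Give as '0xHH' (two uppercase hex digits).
After byte 1 (0xDD): reg=0x1D

Answer: 0x1D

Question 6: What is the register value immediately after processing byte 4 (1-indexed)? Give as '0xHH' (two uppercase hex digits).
After byte 1 (0xDD): reg=0x1D
After byte 2 (0x4E): reg=0xBE
After byte 3 (0x0B): reg=0x02
After byte 4 (0xF4): reg=0xCC

Answer: 0xCC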